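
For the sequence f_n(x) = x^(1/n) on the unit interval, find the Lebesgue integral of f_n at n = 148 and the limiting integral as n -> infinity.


At n = 148: f_148(x) = x^(1/148).
Step 1: integral(x^(1/148), 0, 1) = [x^(1/148+1) / (1/148+1)] from 0 to 1
     = 1 / (1/148 + 1) = 1 / ((148+1)/148) = 148/(148+1)
     = 148/149 = 0.993289
Step 2: As n -> infinity, f_n(x) = x^(1/n) -> 1 for x in (0,1], and f_n is increasing in n.
By MCT, lim_n integral(f_n) = integral(lim_n f_n) = integral(1, 0, 1) = 1.
Step 3: Verify convergence: 148/149 = 0.993289 -> 1


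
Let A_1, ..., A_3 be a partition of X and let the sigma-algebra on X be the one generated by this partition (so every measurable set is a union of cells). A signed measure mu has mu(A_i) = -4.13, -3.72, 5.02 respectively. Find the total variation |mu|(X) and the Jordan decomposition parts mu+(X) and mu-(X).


Step 1: Every measurable set is a union of atoms (the cells / points), so a Hahn decomposition is
  obtained by grouping atoms by sign: P = union of atoms with mu > 0, N = union of the remaining atoms.
  Atoms in P (indices): 3;  atoms in N (indices): 1, 2
  Positive values: 5.02
  Negative values: -4.13, -3.72
Step 2: mu+(X) = mu(P) = sum of positive atom values = 5.02
Step 3: mu-(X) = -mu(N) = sum of |negative atom values| = 7.85
Step 4: |mu|(X) = mu+(X) + mu-(X) = 5.02 + 7.85 = 12.87


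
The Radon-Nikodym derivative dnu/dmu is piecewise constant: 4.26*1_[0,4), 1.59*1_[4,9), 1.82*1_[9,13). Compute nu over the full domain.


Integrate each piece of the Radon-Nikodym derivative:
Step 1: integral_0^4 4.26 dx = 4.26*(4-0) = 4.26*4 = 17.04
Step 2: integral_4^9 1.59 dx = 1.59*(9-4) = 1.59*5 = 7.95
Step 3: integral_9^13 1.82 dx = 1.82*(13-9) = 1.82*4 = 7.28
Total: 17.04 + 7.95 + 7.28 = 32.27


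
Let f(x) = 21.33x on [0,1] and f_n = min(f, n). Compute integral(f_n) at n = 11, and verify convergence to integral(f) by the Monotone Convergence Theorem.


f(x) = 21.33x on [0,1]; f_n(x) = min(21.33x, n). At n = 11:
Step 1: f(x) reaches 11 at x = 11/21.33 = 0.515706
Step 2: integral(f_11) = integral(21.33x, 0, 0.515706) + integral(11, 0.515706, 1)
       = 21.33*0.515706^2/2 + 11*(1 - 0.515706)
       = 2.836381 + 5.327239
       = 8.163619
Step 3: As n -> infinity, f_n increases to f, so by MCT integral(f_n) -> integral(f) = 21.33/2 = 10.665.
Convergence: integral(f_11) = 8.163619 -> 10.665 as n -> infinity


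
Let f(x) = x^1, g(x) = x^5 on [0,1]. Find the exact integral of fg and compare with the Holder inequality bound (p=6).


Step 1: Exact integral of f*g = integral(x^6, 0, 1) = 1/7
     = 0.142857
Step 2: Holder bound with p=6, q=1.2:
  ||f||_p = (integral x^6 dx)^(1/6) = (1/7)^(1/6) = 0.72302
  ||g||_q = (integral x^6 dx)^(1/1.2) = (1/7)^(1/1.2) = 0.197584
Step 3: Holder bound = ||f||_p * ||g||_q = 0.72302 * 0.197584 = 0.142857
Verification: 0.142857 <= 0.142857 (Holder holds)


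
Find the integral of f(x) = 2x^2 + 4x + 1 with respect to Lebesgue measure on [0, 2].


The Lebesgue integral of a Riemann-integrable function agrees with the Riemann integral.
Antiderivative F(x) = (2/3)x^3 + (4/2)x^2 + 1x
F(2) = (2/3)*2^3 + (4/2)*2^2 + 1*2
     = (2/3)*8 + (4/2)*4 + 1*2
     = 5.333333 + 8 + 2
     = 15.333333
F(0) = 0.0
Integral = F(2) - F(0) = 15.333333 - 0.0 = 15.333333


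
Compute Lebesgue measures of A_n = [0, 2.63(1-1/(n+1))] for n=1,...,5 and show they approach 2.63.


By continuity of measure from below: if A_n increases to A, then m(A_n) -> m(A).
Here A = [0, 2.63], so m(A) = 2.63
Step 1: a_1 = 2.63*(1 - 1/2) = 1.315, m(A_1) = 1.315
Step 2: a_2 = 2.63*(1 - 1/3) = 1.7533, m(A_2) = 1.7533
Step 3: a_3 = 2.63*(1 - 1/4) = 1.9725, m(A_3) = 1.9725
Step 4: a_4 = 2.63*(1 - 1/5) = 2.104, m(A_4) = 2.104
Step 5: a_5 = 2.63*(1 - 1/6) = 2.1917, m(A_5) = 2.1917
Limit: m(A_n) -> m([0,2.63]) = 2.63


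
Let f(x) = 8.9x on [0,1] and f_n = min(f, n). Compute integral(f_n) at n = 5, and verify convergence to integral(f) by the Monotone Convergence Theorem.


f(x) = 8.9x on [0,1]; f_n(x) = min(8.9x, n). At n = 5:
Step 1: f(x) reaches 5 at x = 5/8.9 = 0.561798
Step 2: integral(f_5) = integral(8.9x, 0, 0.561798) + integral(5, 0.561798, 1)
       = 8.9*0.561798^2/2 + 5*(1 - 0.561798)
       = 1.404494 + 2.191011
       = 3.595506
Step 3: As n -> infinity, f_n increases to f, so by MCT integral(f_n) -> integral(f) = 8.9/2 = 4.45.
Convergence: integral(f_5) = 3.595506 -> 4.45 as n -> infinity


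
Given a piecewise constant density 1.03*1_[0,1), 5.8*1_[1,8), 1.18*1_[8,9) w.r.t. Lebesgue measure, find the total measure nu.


Integrate each piece of the Radon-Nikodym derivative:
Step 1: integral_0^1 1.03 dx = 1.03*(1-0) = 1.03*1 = 1.03
Step 2: integral_1^8 5.8 dx = 5.8*(8-1) = 5.8*7 = 40.6
Step 3: integral_8^9 1.18 dx = 1.18*(9-8) = 1.18*1 = 1.18
Total: 1.03 + 40.6 + 1.18 = 42.81


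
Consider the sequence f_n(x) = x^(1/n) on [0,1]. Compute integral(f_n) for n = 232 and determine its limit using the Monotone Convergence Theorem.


At n = 232: f_232(x) = x^(1/232).
Step 1: integral(x^(1/232), 0, 1) = [x^(1/232+1) / (1/232+1)] from 0 to 1
     = 1 / (1/232 + 1) = 1 / ((232+1)/232) = 232/(232+1)
     = 232/233 = 0.995708
Step 2: As n -> infinity, f_n(x) = x^(1/n) -> 1 for x in (0,1], and f_n is increasing in n.
By MCT, lim_n integral(f_n) = integral(lim_n f_n) = integral(1, 0, 1) = 1.
Step 3: Verify convergence: 232/233 = 0.995708 -> 1


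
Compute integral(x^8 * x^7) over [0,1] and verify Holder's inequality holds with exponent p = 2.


Step 1: Exact integral of f*g = integral(x^15, 0, 1) = 1/16
     = 0.0625
Step 2: Holder bound with p=2, q=2:
  ||f||_p = (integral x^16 dx)^(1/2) = (1/17)^(1/2) = 0.242536
  ||g||_q = (integral x^14 dx)^(1/2) = (1/15)^(1/2) = 0.258199
Step 3: Holder bound = ||f||_p * ||g||_q = 0.242536 * 0.258199 = 0.062622
Verification: 0.0625 <= 0.062622 (Holder holds)


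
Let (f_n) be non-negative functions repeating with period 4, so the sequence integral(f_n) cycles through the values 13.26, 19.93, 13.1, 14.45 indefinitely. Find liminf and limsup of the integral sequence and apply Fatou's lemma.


The sequence (integral(f_n)) is periodic with period 4, repeating the values 13.26, 19.93, 13.1, 14.45 indefinitely.
Step 1: For a periodic sequence, every tail (a_m, a_(m+1), ...) contains all 4 period values infinitely often.
Step 2: Hence inf of every tail = min of the period values = min(13.26, 19.93, 13.1, 14.45) = 13.1.
        liminf_n integral(f_n) = sup over m of (inf of tail from m) = 13.1.
Step 3: Similarly sup of every tail = max of the period values = 19.93.
        limsup_n integral(f_n) = 19.93.
Step 4: Fatou's lemma: integral(liminf_n f_n) <= liminf_n integral(f_n) = 13.1.
        So the integral of the pointwise liminf is at most 13.1.


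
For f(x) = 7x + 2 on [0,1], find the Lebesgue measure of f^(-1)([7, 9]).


f^(-1)([7, 9]) = {x : 7 <= 7x + 2 <= 9}
Solving: (7 - 2)/7 <= x <= (9 - 2)/7
= [0.714286, 1]
Intersecting with [0,1]: [0.714286, 1]
Measure = 1 - 0.714286 = 0.285714


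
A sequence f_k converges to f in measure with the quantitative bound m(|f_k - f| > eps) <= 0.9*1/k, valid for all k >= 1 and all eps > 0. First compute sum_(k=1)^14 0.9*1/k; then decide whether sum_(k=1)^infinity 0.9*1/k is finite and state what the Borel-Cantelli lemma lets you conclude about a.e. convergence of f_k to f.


Step 1: List the terms 0.9*1/k for k = 1 to 14:
  k=1: 0.9
  k=2: 0.45
  k=3: 0.3
  k=4: 0.225
  k=5: 0.18
  k=6: 0.15
  k=7: 0.128571
  k=8: 0.1125
  k=9: 0.1
  k=10: 0.09
  k=11: 0.081818
  k=12: 0.075
  k=13: 0.069231
  k=14: 0.064286
Step 2: Partial sum = 0.9 + 0.45 + 0.3 + 0.225 + 0.18 + 0.15 + 0.128571 + 0.1125 + 0.1 + 0.09 + 0.081818 + 0.075 + 0.069231 + 0.064286
     = 2.926406
Step 3: The full series sum_(k>=1) 0.9*1/k diverges (harmonic series, p = 1; a nonzero constant multiple of a divergent series diverges).
Step 4: The (first) Borel-Cantelli lemma requires a summable sequence of measures, so it does not apply here;
        from this bound alone no conclusion about a.e. convergence can be drawn (convergence in measure still
        gives an a.e.-convergent subsequence, but not a.e. convergence of the whole sequence).
Conclusion: series diverges; Borel-Cantelli is inconclusive about a.e. convergence of f_k.


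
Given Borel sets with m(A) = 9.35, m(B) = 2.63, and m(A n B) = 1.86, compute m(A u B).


By inclusion-exclusion: m(A u B) = m(A) + m(B) - m(A n B)
= 9.35 + 2.63 - 1.86
= 10.12


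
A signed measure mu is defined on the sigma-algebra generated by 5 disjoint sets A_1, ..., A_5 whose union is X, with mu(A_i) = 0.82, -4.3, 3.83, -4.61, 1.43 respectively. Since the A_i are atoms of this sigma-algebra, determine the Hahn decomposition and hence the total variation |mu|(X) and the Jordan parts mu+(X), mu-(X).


Step 1: Every measurable set is a union of atoms (the cells / points), so a Hahn decomposition is
  obtained by grouping atoms by sign: P = union of atoms with mu > 0, N = union of the remaining atoms.
  Atoms in P (indices): 1, 3, 5;  atoms in N (indices): 2, 4
  Positive values: 0.82, 3.83, 1.43
  Negative values: -4.3, -4.61
Step 2: mu+(X) = mu(P) = sum of positive atom values = 6.08
Step 3: mu-(X) = -mu(N) = sum of |negative atom values| = 8.91
Step 4: |mu|(X) = mu+(X) + mu-(X) = 6.08 + 8.91 = 14.99


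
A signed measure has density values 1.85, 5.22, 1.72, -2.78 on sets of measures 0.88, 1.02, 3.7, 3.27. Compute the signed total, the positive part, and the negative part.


Step 1: Compute signed measure on each set:
  Set 1: 1.85 * 0.88 = 1.628
  Set 2: 5.22 * 1.02 = 5.3244
  Set 3: 1.72 * 3.7 = 6.364
  Set 4: -2.78 * 3.27 = -9.0906
Step 2: Total signed measure = (1.628) + (5.3244) + (6.364) + (-9.0906)
     = 4.2258
Step 3: Positive part mu+(X) = sum of positive contributions = 13.3164
Step 4: Negative part mu-(X) = |sum of negative contributions| = 9.0906


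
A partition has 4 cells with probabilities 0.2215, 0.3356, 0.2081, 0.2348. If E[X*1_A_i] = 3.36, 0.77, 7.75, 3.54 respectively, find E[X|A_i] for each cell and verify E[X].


For each cell A_i: E[X|A_i] = E[X*1_A_i] / P(A_i)
Step 1: E[X|A_1] = 3.36 / 0.2215 = 15.1693
Step 2: E[X|A_2] = 0.77 / 0.3356 = 2.294398
Step 3: E[X|A_3] = 7.75 / 0.2081 = 37.241711
Step 4: E[X|A_4] = 3.54 / 0.2348 = 15.076661
Verification: E[X] = sum E[X*1_A_i] = 3.36 + 0.77 + 7.75 + 3.54 = 15.42


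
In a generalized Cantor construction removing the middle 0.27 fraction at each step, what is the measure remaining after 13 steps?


Step 1: At each step, fraction remaining = 1 - 0.27 = 0.73
Step 2: After 13 steps, measure = (0.73)^13
Result = 0.016718


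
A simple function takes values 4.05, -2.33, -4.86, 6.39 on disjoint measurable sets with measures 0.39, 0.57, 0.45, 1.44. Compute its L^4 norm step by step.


Step 1: Compute |f_i|^4 for each value:
  |4.05|^4 = 269.042006
  |-2.33|^4 = 29.472955
  |-4.86|^4 = 557.885504
  |6.39|^4 = 1667.26039
Step 2: Multiply by measures and sum:
  269.042006 * 0.39 = 104.926382
  29.472955 * 0.57 = 16.799584
  557.885504 * 0.45 = 251.048477
  1667.26039 * 1.44 = 2400.854962
Sum = 104.926382 + 16.799584 + 251.048477 + 2400.854962 = 2773.629406
Step 3: Take the p-th root:
||f||_4 = (2773.629406)^(1/4) = 7.257083


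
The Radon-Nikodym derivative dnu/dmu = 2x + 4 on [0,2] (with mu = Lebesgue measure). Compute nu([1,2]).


nu(A) = integral_A (dnu/dmu) dmu = integral_1^2 (2x + 4) dx
Step 1: Antiderivative F(x) = (2/2)x^2 + 4x
Step 2: F(2) = (2/2)*2^2 + 4*2 = 4 + 8 = 12
Step 3: F(1) = (2/2)*1^2 + 4*1 = 1 + 4 = 5
Step 4: nu([1,2]) = F(2) - F(1) = 12 - 5 = 7


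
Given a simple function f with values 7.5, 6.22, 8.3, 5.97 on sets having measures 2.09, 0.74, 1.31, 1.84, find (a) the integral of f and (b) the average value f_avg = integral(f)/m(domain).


Step 1: Integral = sum(value_i * measure_i)
= 7.5*2.09 + 6.22*0.74 + 8.3*1.31 + 5.97*1.84
= 15.675 + 4.6028 + 10.873 + 10.9848
= 42.1356
Step 2: Total measure of domain = 2.09 + 0.74 + 1.31 + 1.84 = 5.98
Step 3: Average value = 42.1356 / 5.98 = 7.046087


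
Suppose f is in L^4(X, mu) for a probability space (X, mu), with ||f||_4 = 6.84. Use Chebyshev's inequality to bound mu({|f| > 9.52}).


Chebyshev/Markov inequality: mu(|f| > eps) <= (||f||_p / eps)^p
Step 1: ||f||_4 / eps = 6.84 / 9.52 = 0.718487
Step 2: Raise to power p = 4:
  (0.718487)^4 = 0.266487
Step 3: Therefore mu(|f| > 9.52) <= 0.266487


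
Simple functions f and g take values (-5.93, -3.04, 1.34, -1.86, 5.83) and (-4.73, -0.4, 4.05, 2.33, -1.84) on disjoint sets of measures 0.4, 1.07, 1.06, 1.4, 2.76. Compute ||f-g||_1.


Step 1: Compute differences f_i - g_i:
  -5.93 - -4.73 = -1.2
  -3.04 - -0.4 = -2.64
  1.34 - 4.05 = -2.71
  -1.86 - 2.33 = -4.19
  5.83 - -1.84 = 7.67
Step 2: Compute |diff|^1 * measure for each set:
  |-1.2|^1 * 0.4 = 1.2 * 0.4 = 0.48
  |-2.64|^1 * 1.07 = 2.64 * 1.07 = 2.8248
  |-2.71|^1 * 1.06 = 2.71 * 1.06 = 2.8726
  |-4.19|^1 * 1.4 = 4.19 * 1.4 = 5.866
  |7.67|^1 * 2.76 = 7.67 * 2.76 = 21.1692
Step 3: Sum = 33.2126
Step 4: ||f-g||_1 = (33.2126)^(1/1) = 33.2126


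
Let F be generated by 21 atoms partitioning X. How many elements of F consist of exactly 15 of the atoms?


Each element of F is a union of some subset of the 21 atoms.
Elements that are unions of exactly 15 atoms correspond to 15-element subsets of the 21 atoms.
Count = C(21, 15) = 21! / (15! * 6!) = 54264.


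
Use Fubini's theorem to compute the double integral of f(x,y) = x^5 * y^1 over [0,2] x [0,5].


By Fubini's theorem, the double integral factors as a product of single integrals:
Step 1: integral_0^2 x^5 dx = [x^6/6] from 0 to 2
     = 2^6/6 = 10.666667
Step 2: integral_0^5 y^1 dy = [y^2/2] from 0 to 5
     = 5^2/2 = 12.5
Step 3: Double integral = 10.666667 * 12.5 = 133.333333


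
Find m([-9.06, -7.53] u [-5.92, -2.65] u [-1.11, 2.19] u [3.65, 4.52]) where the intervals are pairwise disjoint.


For pairwise disjoint intervals, m(union) = sum of lengths.
= (-7.53 - -9.06) + (-2.65 - -5.92) + (2.19 - -1.11) + (4.52 - 3.65)
= 1.53 + 3.27 + 3.3 + 0.87
= 8.97


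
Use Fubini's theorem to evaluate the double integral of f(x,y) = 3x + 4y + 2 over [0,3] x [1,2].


By Fubini, integrate in x first, then y.
Step 1: Fix y, integrate over x in [0,3]:
  integral(3x + 4y + 2, x=0..3)
  = 3*(3^2 - 0^2)/2 + (4y + 2)*(3 - 0)
  = 13.5 + (4y + 2)*3
  = 13.5 + 12y + 6
  = 19.5 + 12y
Step 2: Integrate over y in [1,2]:
  integral(19.5 + 12y, y=1..2)
  = 19.5*1 + 12*(2^2 - 1^2)/2
  = 19.5 + 18
  = 37.5


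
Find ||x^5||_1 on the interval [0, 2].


Step 1: ||f||_1 = (integral_0^2 |x^5|^1 dx)^(1/1)
     = (integral_0^2 x^5 dx)^(1/1)
Step 2: integral_0^2 x^5 dx = [x^6/(6)] from 0 to 2 = 2^6/6
     = 64/6 = 10.666667
Step 3: ||f||_1 = (10.666667)^(1/1) = 10.666667


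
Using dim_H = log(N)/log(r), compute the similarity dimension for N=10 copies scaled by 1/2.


For a self-similar set with N copies scaled by 1/r:
dim_H = log(N)/log(r) = log(10)/log(2)
= 2.302585/0.693147
= 3.321928


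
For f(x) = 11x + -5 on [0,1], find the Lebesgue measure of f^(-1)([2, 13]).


f^(-1)([2, 13]) = {x : 2 <= 11x + -5 <= 13}
Solving: (2 - -5)/11 <= x <= (13 - -5)/11
= [0.636364, 1.636364]
Intersecting with [0,1]: [0.636364, 1]
Measure = 1 - 0.636364 = 0.363636


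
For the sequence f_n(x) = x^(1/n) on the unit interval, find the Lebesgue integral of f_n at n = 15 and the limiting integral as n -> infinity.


At n = 15: f_15(x) = x^(1/15).
Step 1: integral(x^(1/15), 0, 1) = [x^(1/15+1) / (1/15+1)] from 0 to 1
     = 1 / (1/15 + 1) = 1 / ((15+1)/15) = 15/(15+1)
     = 15/16 = 0.9375
Step 2: As n -> infinity, f_n(x) = x^(1/n) -> 1 for x in (0,1], and f_n is increasing in n.
By MCT, lim_n integral(f_n) = integral(lim_n f_n) = integral(1, 0, 1) = 1.
Step 3: Verify convergence: 15/16 = 0.9375 -> 1


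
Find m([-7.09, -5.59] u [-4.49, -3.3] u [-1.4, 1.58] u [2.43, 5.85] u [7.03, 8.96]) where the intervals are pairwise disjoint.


For pairwise disjoint intervals, m(union) = sum of lengths.
= (-5.59 - -7.09) + (-3.3 - -4.49) + (1.58 - -1.4) + (5.85 - 2.43) + (8.96 - 7.03)
= 1.5 + 1.19 + 2.98 + 3.42 + 1.93
= 11.02


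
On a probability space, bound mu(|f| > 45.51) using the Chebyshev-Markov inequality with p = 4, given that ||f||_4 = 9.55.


Chebyshev/Markov inequality: mu(|f| > eps) <= (||f||_p / eps)^p
Step 1: ||f||_4 / eps = 9.55 / 45.51 = 0.209844
Step 2: Raise to power p = 4:
  (0.209844)^4 = 0.001939
Step 3: Therefore mu(|f| > 45.51) <= 0.001939


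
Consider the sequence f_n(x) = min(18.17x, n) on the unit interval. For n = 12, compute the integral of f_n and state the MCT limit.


f(x) = 18.17x on [0,1]; f_n(x) = min(18.17x, n). At n = 12:
Step 1: f(x) reaches 12 at x = 12/18.17 = 0.660429
Step 2: integral(f_12) = integral(18.17x, 0, 0.660429) + integral(12, 0.660429, 1)
       = 18.17*0.660429^2/2 + 12*(1 - 0.660429)
       = 3.962576 + 4.074849
       = 8.037424
Step 3: As n -> infinity, f_n increases to f, so by MCT integral(f_n) -> integral(f) = 18.17/2 = 9.085.
Convergence: integral(f_12) = 8.037424 -> 9.085 as n -> infinity


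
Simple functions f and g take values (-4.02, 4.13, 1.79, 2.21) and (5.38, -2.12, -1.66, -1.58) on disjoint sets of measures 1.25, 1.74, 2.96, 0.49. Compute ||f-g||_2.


Step 1: Compute differences f_i - g_i:
  -4.02 - 5.38 = -9.4
  4.13 - -2.12 = 6.25
  1.79 - -1.66 = 3.45
  2.21 - -1.58 = 3.79
Step 2: Compute |diff|^2 * measure for each set:
  |-9.4|^2 * 1.25 = 88.36 * 1.25 = 110.45
  |6.25|^2 * 1.74 = 39.0625 * 1.74 = 67.96875
  |3.45|^2 * 2.96 = 11.9025 * 2.96 = 35.2314
  |3.79|^2 * 0.49 = 14.3641 * 0.49 = 7.038409
Step 3: Sum = 220.688559
Step 4: ||f-g||_2 = (220.688559)^(1/2) = 14.85559


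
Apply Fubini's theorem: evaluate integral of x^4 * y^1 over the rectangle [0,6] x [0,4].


By Fubini's theorem, the double integral factors as a product of single integrals:
Step 1: integral_0^6 x^4 dx = [x^5/5] from 0 to 6
     = 6^5/5 = 1555.2
Step 2: integral_0^4 y^1 dy = [y^2/2] from 0 to 4
     = 4^2/2 = 8
Step 3: Double integral = 1555.2 * 8 = 12441.6


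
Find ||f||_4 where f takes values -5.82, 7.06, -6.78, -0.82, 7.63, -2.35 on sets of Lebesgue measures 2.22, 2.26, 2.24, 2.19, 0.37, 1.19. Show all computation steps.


Step 1: Compute |f_i|^4 for each value:
  |-5.82|^4 = 1147.339482
  |7.06|^4 = 2484.384461
  |-6.78|^4 = 2113.093799
  |-0.82|^4 = 0.452122
  |7.63|^4 = 3389.207446
  |-2.35|^4 = 30.498006
Step 2: Multiply by measures and sum:
  1147.339482 * 2.22 = 2547.09365
  2484.384461 * 2.26 = 5614.708882
  2113.093799 * 2.24 = 4733.330109
  0.452122 * 2.19 = 0.990147
  3389.207446 * 0.37 = 1254.006755
  30.498006 * 1.19 = 36.292627
Sum = 2547.09365 + 5614.708882 + 4733.330109 + 0.990147 + 1254.006755 + 36.292627 = 14186.422169
Step 3: Take the p-th root:
||f||_4 = (14186.422169)^(1/4) = 10.913605


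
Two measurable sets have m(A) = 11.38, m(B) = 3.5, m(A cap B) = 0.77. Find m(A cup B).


By inclusion-exclusion: m(A u B) = m(A) + m(B) - m(A n B)
= 11.38 + 3.5 - 0.77
= 14.11


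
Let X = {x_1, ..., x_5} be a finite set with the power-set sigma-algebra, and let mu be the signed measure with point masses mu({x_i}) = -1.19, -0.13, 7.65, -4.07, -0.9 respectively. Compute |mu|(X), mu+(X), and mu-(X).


Step 1: Every measurable set is a union of atoms (the cells / points), so a Hahn decomposition is
  obtained by grouping atoms by sign: P = union of atoms with mu > 0, N = union of the remaining atoms.
  Atoms in P (indices): 3;  atoms in N (indices): 1, 2, 4, 5
  Positive values: 7.65
  Negative values: -1.19, -0.13, -4.07, -0.9
Step 2: mu+(X) = mu(P) = sum of positive atom values = 7.65
Step 3: mu-(X) = -mu(N) = sum of |negative atom values| = 6.29
Step 4: |mu|(X) = mu+(X) + mu-(X) = 7.65 + 6.29 = 13.94


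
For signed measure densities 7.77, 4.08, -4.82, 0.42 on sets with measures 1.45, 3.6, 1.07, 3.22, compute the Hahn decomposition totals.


Step 1: Compute signed measure on each set:
  Set 1: 7.77 * 1.45 = 11.2665
  Set 2: 4.08 * 3.6 = 14.688
  Set 3: -4.82 * 1.07 = -5.1574
  Set 4: 0.42 * 3.22 = 1.3524
Step 2: Total signed measure = (11.2665) + (14.688) + (-5.1574) + (1.3524)
     = 22.1495
Step 3: Positive part mu+(X) = sum of positive contributions = 27.3069
Step 4: Negative part mu-(X) = |sum of negative contributions| = 5.1574


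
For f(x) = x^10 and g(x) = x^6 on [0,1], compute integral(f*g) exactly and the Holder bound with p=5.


Step 1: Exact integral of f*g = integral(x^16, 0, 1) = 1/17
     = 0.058824
Step 2: Holder bound with p=5, q=1.25:
  ||f||_p = (integral x^50 dx)^(1/5) = (1/51)^(1/5) = 0.455497
  ||g||_q = (integral x^7.5 dx)^(1/1.25) = (1/8.5)^(1/1.25) = 0.180495
Step 3: Holder bound = ||f||_p * ||g||_q = 0.455497 * 0.180495 = 0.082215
Verification: 0.058824 <= 0.082215 (Holder holds)


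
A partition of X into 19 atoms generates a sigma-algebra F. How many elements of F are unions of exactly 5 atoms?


Each element of F is a union of some subset of the 19 atoms.
Elements that are unions of exactly 5 atoms correspond to 5-element subsets of the 19 atoms.
Count = C(19, 5) = 19! / (5! * 14!) = 11628.


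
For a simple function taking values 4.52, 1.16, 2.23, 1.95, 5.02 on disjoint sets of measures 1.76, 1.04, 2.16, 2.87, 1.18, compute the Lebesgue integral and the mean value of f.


Step 1: Integral = sum(value_i * measure_i)
= 4.52*1.76 + 1.16*1.04 + 2.23*2.16 + 1.95*2.87 + 5.02*1.18
= 7.9552 + 1.2064 + 4.8168 + 5.5965 + 5.9236
= 25.4985
Step 2: Total measure of domain = 1.76 + 1.04 + 2.16 + 2.87 + 1.18 = 9.01
Step 3: Average value = 25.4985 / 9.01 = 2.830022


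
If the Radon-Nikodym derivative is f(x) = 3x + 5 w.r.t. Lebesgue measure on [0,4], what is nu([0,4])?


nu(A) = integral_A (dnu/dmu) dmu = integral_0^4 (3x + 5) dx
Step 1: Antiderivative F(x) = (3/2)x^2 + 5x
Step 2: F(4) = (3/2)*4^2 + 5*4 = 24 + 20 = 44
Step 3: F(0) = (3/2)*0^2 + 5*0 = 0.0 + 0 = 0.0
Step 4: nu([0,4]) = F(4) - F(0) = 44 - 0.0 = 44


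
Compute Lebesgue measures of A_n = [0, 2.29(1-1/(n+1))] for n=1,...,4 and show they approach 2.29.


By continuity of measure from below: if A_n increases to A, then m(A_n) -> m(A).
Here A = [0, 2.29], so m(A) = 2.29
Step 1: a_1 = 2.29*(1 - 1/2) = 1.145, m(A_1) = 1.145
Step 2: a_2 = 2.29*(1 - 1/3) = 1.5267, m(A_2) = 1.5267
Step 3: a_3 = 2.29*(1 - 1/4) = 1.7175, m(A_3) = 1.7175
Step 4: a_4 = 2.29*(1 - 1/5) = 1.832, m(A_4) = 1.832
Limit: m(A_n) -> m([0,2.29]) = 2.29


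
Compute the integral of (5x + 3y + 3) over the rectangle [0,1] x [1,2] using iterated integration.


By Fubini, integrate in x first, then y.
Step 1: Fix y, integrate over x in [0,1]:
  integral(5x + 3y + 3, x=0..1)
  = 5*(1^2 - 0^2)/2 + (3y + 3)*(1 - 0)
  = 2.5 + (3y + 3)*1
  = 2.5 + 3y + 3
  = 5.5 + 3y
Step 2: Integrate over y in [1,2]:
  integral(5.5 + 3y, y=1..2)
  = 5.5*1 + 3*(2^2 - 1^2)/2
  = 5.5 + 4.5
  = 10


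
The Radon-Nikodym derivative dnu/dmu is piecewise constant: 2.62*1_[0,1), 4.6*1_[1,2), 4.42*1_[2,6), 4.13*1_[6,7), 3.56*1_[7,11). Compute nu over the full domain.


Integrate each piece of the Radon-Nikodym derivative:
Step 1: integral_0^1 2.62 dx = 2.62*(1-0) = 2.62*1 = 2.62
Step 2: integral_1^2 4.6 dx = 4.6*(2-1) = 4.6*1 = 4.6
Step 3: integral_2^6 4.42 dx = 4.42*(6-2) = 4.42*4 = 17.68
Step 4: integral_6^7 4.13 dx = 4.13*(7-6) = 4.13*1 = 4.13
Step 5: integral_7^11 3.56 dx = 3.56*(11-7) = 3.56*4 = 14.24
Total: 2.62 + 4.6 + 17.68 + 4.13 + 14.24 = 43.27


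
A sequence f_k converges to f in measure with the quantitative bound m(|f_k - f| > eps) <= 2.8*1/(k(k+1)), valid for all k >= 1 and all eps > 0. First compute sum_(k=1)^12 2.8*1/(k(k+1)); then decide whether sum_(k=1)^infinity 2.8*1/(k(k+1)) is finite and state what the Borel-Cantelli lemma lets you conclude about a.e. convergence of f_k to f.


Step 1: List the terms 2.8*1/(k(k+1)) for k = 1 to 12:
  k=1: 1.4
  k=2: 0.466667
  k=3: 0.233333
  k=4: 0.14
  k=5: 0.093333
  k=6: 0.066667
  k=7: 0.05
  k=8: 0.038889
  k=9: 0.031111
  k=10: 0.025455
  k=11: 0.021212
  k=12: 0.017949
Step 2: Partial sum = 1.4 + 0.466667 + 0.233333 + 0.14 + 0.093333 + 0.066667 + 0.05 + 0.038889 + 0.031111 + 0.025455 + 0.021212 + 0.017949
     = 2.584615
Step 3: The full series sum_(k>=1) 2.8*1/(k(k+1)) converges (telescoping series sum 1/(k(k+1)) = 1; a constant multiple of a convergent series converges).
Step 4: Fix eps > 0. Since sum_k m(|f_k - f| > eps) < infinity, the Borel-Cantelli lemma gives
        m(limsup_k {|f_k - f| > eps}) = 0, i.e. for a.e. x, |f_k(x) - f(x)| <= eps for all large k.
        Applying this with eps = 1/j for j = 1, 2, ... and intersecting the countably many full-measure sets,
        for a.e. x we get limsup_k |f_k(x) - f(x)| <= 1/j for every j, hence f_k -> f almost everywhere.
Conclusion: series converges; Borel-Cantelli yields f_k -> f a.e.


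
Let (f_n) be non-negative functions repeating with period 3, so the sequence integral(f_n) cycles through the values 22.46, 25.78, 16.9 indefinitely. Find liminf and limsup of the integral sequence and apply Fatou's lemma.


The sequence (integral(f_n)) is periodic with period 3, repeating the values 22.46, 25.78, 16.9 indefinitely.
Step 1: For a periodic sequence, every tail (a_m, a_(m+1), ...) contains all 3 period values infinitely often.
Step 2: Hence inf of every tail = min of the period values = min(22.46, 25.78, 16.9) = 16.9.
        liminf_n integral(f_n) = sup over m of (inf of tail from m) = 16.9.
Step 3: Similarly sup of every tail = max of the period values = 25.78.
        limsup_n integral(f_n) = 25.78.
Step 4: Fatou's lemma: integral(liminf_n f_n) <= liminf_n integral(f_n) = 16.9.
        So the integral of the pointwise liminf is at most 16.9.


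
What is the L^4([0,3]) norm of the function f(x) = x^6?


Step 1: ||f||_4 = (integral_0^3 |x^6|^4 dx)^(1/4)
     = (integral_0^3 x^24 dx)^(1/4)
Step 2: integral_0^3 x^24 dx = [x^25/(25)] from 0 to 3 = 3^25/25
     = 847288609443/25 = 3.389154e+10
Step 3: ||f||_4 = (3.389154e+10)^(1/4) = 429.064753


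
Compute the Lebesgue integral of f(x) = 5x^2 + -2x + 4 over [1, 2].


The Lebesgue integral of a Riemann-integrable function agrees with the Riemann integral.
Antiderivative F(x) = (5/3)x^3 + (-2/2)x^2 + 4x
F(2) = (5/3)*2^3 + (-2/2)*2^2 + 4*2
     = (5/3)*8 + (-2/2)*4 + 4*2
     = 13.333333 + -4 + 8
     = 17.333333
F(1) = 4.666667
Integral = F(2) - F(1) = 17.333333 - 4.666667 = 12.666667


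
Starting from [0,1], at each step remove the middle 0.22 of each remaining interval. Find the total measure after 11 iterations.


Step 1: At each step, fraction remaining = 1 - 0.22 = 0.78
Step 2: After 11 steps, measure = (0.78)^11
Result = 0.065019


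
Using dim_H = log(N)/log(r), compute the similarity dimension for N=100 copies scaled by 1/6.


For a self-similar set with N copies scaled by 1/r:
dim_H = log(N)/log(r) = log(100)/log(6)
= 4.60517/1.791759
= 2.570194


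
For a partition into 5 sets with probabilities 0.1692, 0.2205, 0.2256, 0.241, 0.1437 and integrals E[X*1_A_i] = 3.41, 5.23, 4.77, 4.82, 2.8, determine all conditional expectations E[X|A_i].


For each cell A_i: E[X|A_i] = E[X*1_A_i] / P(A_i)
Step 1: E[X|A_1] = 3.41 / 0.1692 = 20.153664
Step 2: E[X|A_2] = 5.23 / 0.2205 = 23.718821
Step 3: E[X|A_3] = 4.77 / 0.2256 = 21.143617
Step 4: E[X|A_4] = 4.82 / 0.241 = 20
Step 5: E[X|A_5] = 2.8 / 0.1437 = 19.485038
Verification: E[X] = sum E[X*1_A_i] = 3.41 + 5.23 + 4.77 + 4.82 + 2.8 = 21.03


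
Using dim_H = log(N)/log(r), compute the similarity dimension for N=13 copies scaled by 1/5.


For a self-similar set with N copies scaled by 1/r:
dim_H = log(N)/log(r) = log(13)/log(5)
= 2.564949/1.609438
= 1.593693


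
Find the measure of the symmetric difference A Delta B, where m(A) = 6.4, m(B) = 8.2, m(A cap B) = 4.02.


m(A Delta B) = m(A) + m(B) - 2*m(A n B)
= 6.4 + 8.2 - 2*4.02
= 6.4 + 8.2 - 8.04
= 6.56


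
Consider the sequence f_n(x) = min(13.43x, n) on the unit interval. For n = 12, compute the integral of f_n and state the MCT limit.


f(x) = 13.43x on [0,1]; f_n(x) = min(13.43x, n). At n = 12:
Step 1: f(x) reaches 12 at x = 12/13.43 = 0.893522
Step 2: integral(f_12) = integral(13.43x, 0, 0.893522) + integral(12, 0.893522, 1)
       = 13.43*0.893522^2/2 + 12*(1 - 0.893522)
       = 5.361132 + 1.277736
       = 6.638868
Step 3: As n -> infinity, f_n increases to f, so by MCT integral(f_n) -> integral(f) = 13.43/2 = 6.715.
Convergence: integral(f_12) = 6.638868 -> 6.715 as n -> infinity


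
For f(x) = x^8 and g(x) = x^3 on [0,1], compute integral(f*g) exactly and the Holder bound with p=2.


Step 1: Exact integral of f*g = integral(x^11, 0, 1) = 1/12
     = 0.083333
Step 2: Holder bound with p=2, q=2:
  ||f||_p = (integral x^16 dx)^(1/2) = (1/17)^(1/2) = 0.242536
  ||g||_q = (integral x^6 dx)^(1/2) = (1/7)^(1/2) = 0.377964
Step 3: Holder bound = ||f||_p * ||g||_q = 0.242536 * 0.377964 = 0.09167
Verification: 0.083333 <= 0.09167 (Holder holds)


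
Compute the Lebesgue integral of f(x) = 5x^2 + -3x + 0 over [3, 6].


The Lebesgue integral of a Riemann-integrable function agrees with the Riemann integral.
Antiderivative F(x) = (5/3)x^3 + (-3/2)x^2 + 0x
F(6) = (5/3)*6^3 + (-3/2)*6^2 + 0*6
     = (5/3)*216 + (-3/2)*36 + 0*6
     = 360 + -54 + 0
     = 306
F(3) = 31.5
Integral = F(6) - F(3) = 306 - 31.5 = 274.5


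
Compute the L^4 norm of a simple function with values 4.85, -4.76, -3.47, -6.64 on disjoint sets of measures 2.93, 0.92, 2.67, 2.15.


Step 1: Compute |f_i|^4 for each value:
  |4.85|^4 = 553.308006
  |-4.76|^4 = 513.366838
  |-3.47|^4 = 144.983273
  |-6.64|^4 = 1943.892828
Step 2: Multiply by measures and sum:
  553.308006 * 2.93 = 1621.192458
  513.366838 * 0.92 = 472.297491
  144.983273 * 2.67 = 387.105338
  1943.892828 * 2.15 = 4179.369581
Sum = 1621.192458 + 472.297491 + 387.105338 + 4179.369581 = 6659.964868
Step 3: Take the p-th root:
||f||_4 = (6659.964868)^(1/4) = 9.033748


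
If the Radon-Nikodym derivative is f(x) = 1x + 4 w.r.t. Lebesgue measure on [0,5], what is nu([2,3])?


nu(A) = integral_A (dnu/dmu) dmu = integral_2^3 (1x + 4) dx
Step 1: Antiderivative F(x) = (1/2)x^2 + 4x
Step 2: F(3) = (1/2)*3^2 + 4*3 = 4.5 + 12 = 16.5
Step 3: F(2) = (1/2)*2^2 + 4*2 = 2 + 8 = 10
Step 4: nu([2,3]) = F(3) - F(2) = 16.5 - 10 = 6.5


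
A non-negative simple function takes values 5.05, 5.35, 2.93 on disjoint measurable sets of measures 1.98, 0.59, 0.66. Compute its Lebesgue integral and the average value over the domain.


Step 1: Integral = sum(value_i * measure_i)
= 5.05*1.98 + 5.35*0.59 + 2.93*0.66
= 9.999 + 3.1565 + 1.9338
= 15.0893
Step 2: Total measure of domain = 1.98 + 0.59 + 0.66 = 3.23
Step 3: Average value = 15.0893 / 3.23 = 4.67161


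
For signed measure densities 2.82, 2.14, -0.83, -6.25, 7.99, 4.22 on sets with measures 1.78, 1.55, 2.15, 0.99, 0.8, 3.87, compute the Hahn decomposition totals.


Step 1: Compute signed measure on each set:
  Set 1: 2.82 * 1.78 = 5.0196
  Set 2: 2.14 * 1.55 = 3.317
  Set 3: -0.83 * 2.15 = -1.7845
  Set 4: -6.25 * 0.99 = -6.1875
  Set 5: 7.99 * 0.8 = 6.392
  Set 6: 4.22 * 3.87 = 16.3314
Step 2: Total signed measure = (5.0196) + (3.317) + (-1.7845) + (-6.1875) + (6.392) + (16.3314)
     = 23.088
Step 3: Positive part mu+(X) = sum of positive contributions = 31.06
Step 4: Negative part mu-(X) = |sum of negative contributions| = 7.972


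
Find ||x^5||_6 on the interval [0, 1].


Step 1: ||f||_6 = (integral_0^1 |x^5|^6 dx)^(1/6)
     = (integral_0^1 x^30 dx)^(1/6)
Step 2: integral_0^1 x^30 dx = [x^31/(31)] from 0 to 1 = 1^31/31
     = 1/31 = 0.032258
Step 3: ||f||_6 = (0.032258)^(1/6) = 0.564209


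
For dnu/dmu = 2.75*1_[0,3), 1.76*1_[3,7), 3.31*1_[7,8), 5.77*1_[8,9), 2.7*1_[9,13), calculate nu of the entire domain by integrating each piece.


Integrate each piece of the Radon-Nikodym derivative:
Step 1: integral_0^3 2.75 dx = 2.75*(3-0) = 2.75*3 = 8.25
Step 2: integral_3^7 1.76 dx = 1.76*(7-3) = 1.76*4 = 7.04
Step 3: integral_7^8 3.31 dx = 3.31*(8-7) = 3.31*1 = 3.31
Step 4: integral_8^9 5.77 dx = 5.77*(9-8) = 5.77*1 = 5.77
Step 5: integral_9^13 2.7 dx = 2.7*(13-9) = 2.7*4 = 10.8
Total: 8.25 + 7.04 + 3.31 + 5.77 + 10.8 = 35.17


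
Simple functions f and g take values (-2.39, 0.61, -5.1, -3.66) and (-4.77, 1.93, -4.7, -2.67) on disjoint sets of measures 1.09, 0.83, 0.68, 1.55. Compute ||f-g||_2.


Step 1: Compute differences f_i - g_i:
  -2.39 - -4.77 = 2.38
  0.61 - 1.93 = -1.32
  -5.1 - -4.7 = -0.4
  -3.66 - -2.67 = -0.99
Step 2: Compute |diff|^2 * measure for each set:
  |2.38|^2 * 1.09 = 5.6644 * 1.09 = 6.174196
  |-1.32|^2 * 0.83 = 1.7424 * 0.83 = 1.446192
  |-0.4|^2 * 0.68 = 0.16 * 0.68 = 0.1088
  |-0.99|^2 * 1.55 = 0.9801 * 1.55 = 1.519155
Step 3: Sum = 9.248343
Step 4: ||f-g||_2 = (9.248343)^(1/2) = 3.041109


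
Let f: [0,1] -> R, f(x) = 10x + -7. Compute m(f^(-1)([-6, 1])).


f^(-1)([-6, 1]) = {x : -6 <= 10x + -7 <= 1}
Solving: (-6 - -7)/10 <= x <= (1 - -7)/10
= [0.1, 0.8]
Intersecting with [0,1]: [0.1, 0.8]
Measure = 0.8 - 0.1 = 0.7


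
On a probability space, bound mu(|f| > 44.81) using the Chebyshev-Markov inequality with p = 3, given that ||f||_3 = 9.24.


Chebyshev/Markov inequality: mu(|f| > eps) <= (||f||_p / eps)^p
Step 1: ||f||_3 / eps = 9.24 / 44.81 = 0.206204
Step 2: Raise to power p = 3:
  (0.206204)^3 = 0.008768
Step 3: Therefore mu(|f| > 44.81) <= 0.008768


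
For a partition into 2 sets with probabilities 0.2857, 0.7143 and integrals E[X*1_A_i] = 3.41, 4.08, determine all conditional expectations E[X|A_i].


For each cell A_i: E[X|A_i] = E[X*1_A_i] / P(A_i)
Step 1: E[X|A_1] = 3.41 / 0.2857 = 11.935597
Step 2: E[X|A_2] = 4.08 / 0.7143 = 5.711886
Verification: E[X] = sum E[X*1_A_i] = 3.41 + 4.08 = 7.49


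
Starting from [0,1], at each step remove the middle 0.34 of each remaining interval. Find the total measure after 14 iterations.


Step 1: At each step, fraction remaining = 1 - 0.34 = 0.66
Step 2: After 14 steps, measure = (0.66)^14
Result = 0.002976


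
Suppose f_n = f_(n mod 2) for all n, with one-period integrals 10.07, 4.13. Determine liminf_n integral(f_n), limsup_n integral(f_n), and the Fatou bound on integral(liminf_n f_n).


The sequence (integral(f_n)) is periodic with period 2, repeating the values 10.07, 4.13 indefinitely.
Step 1: For a periodic sequence, every tail (a_m, a_(m+1), ...) contains all 2 period values infinitely often.
Step 2: Hence inf of every tail = min of the period values = min(10.07, 4.13) = 4.13.
        liminf_n integral(f_n) = sup over m of (inf of tail from m) = 4.13.
Step 3: Similarly sup of every tail = max of the period values = 10.07.
        limsup_n integral(f_n) = 10.07.
Step 4: Fatou's lemma: integral(liminf_n f_n) <= liminf_n integral(f_n) = 4.13.
        So the integral of the pointwise liminf is at most 4.13.


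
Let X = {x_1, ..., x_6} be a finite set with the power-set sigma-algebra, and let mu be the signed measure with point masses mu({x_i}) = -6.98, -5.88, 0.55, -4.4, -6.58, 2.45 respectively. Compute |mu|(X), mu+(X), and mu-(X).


Step 1: Every measurable set is a union of atoms (the cells / points), so a Hahn decomposition is
  obtained by grouping atoms by sign: P = union of atoms with mu > 0, N = union of the remaining atoms.
  Atoms in P (indices): 3, 6;  atoms in N (indices): 1, 2, 4, 5
  Positive values: 0.55, 2.45
  Negative values: -6.98, -5.88, -4.4, -6.58
Step 2: mu+(X) = mu(P) = sum of positive atom values = 3
Step 3: mu-(X) = -mu(N) = sum of |negative atom values| = 23.84
Step 4: |mu|(X) = mu+(X) + mu-(X) = 3 + 23.84 = 26.84


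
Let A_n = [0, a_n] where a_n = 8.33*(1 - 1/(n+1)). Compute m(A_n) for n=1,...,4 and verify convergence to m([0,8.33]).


By continuity of measure from below: if A_n increases to A, then m(A_n) -> m(A).
Here A = [0, 8.33], so m(A) = 8.33
Step 1: a_1 = 8.33*(1 - 1/2) = 4.165, m(A_1) = 4.165
Step 2: a_2 = 8.33*(1 - 1/3) = 5.5533, m(A_2) = 5.5533
Step 3: a_3 = 8.33*(1 - 1/4) = 6.2475, m(A_3) = 6.2475
Step 4: a_4 = 8.33*(1 - 1/5) = 6.664, m(A_4) = 6.664
Limit: m(A_n) -> m([0,8.33]) = 8.33


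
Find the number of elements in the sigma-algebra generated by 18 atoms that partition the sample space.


Each element of the sigma-algebra is a union of some subset of the 18 atoms.
The number of such subsets is 2^18 = 262144.


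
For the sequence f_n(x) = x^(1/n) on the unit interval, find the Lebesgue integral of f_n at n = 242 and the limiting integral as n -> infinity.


At n = 242: f_242(x) = x^(1/242).
Step 1: integral(x^(1/242), 0, 1) = [x^(1/242+1) / (1/242+1)] from 0 to 1
     = 1 / (1/242 + 1) = 1 / ((242+1)/242) = 242/(242+1)
     = 242/243 = 0.995885
Step 2: As n -> infinity, f_n(x) = x^(1/n) -> 1 for x in (0,1], and f_n is increasing in n.
By MCT, lim_n integral(f_n) = integral(lim_n f_n) = integral(1, 0, 1) = 1.
Step 3: Verify convergence: 242/243 = 0.995885 -> 1


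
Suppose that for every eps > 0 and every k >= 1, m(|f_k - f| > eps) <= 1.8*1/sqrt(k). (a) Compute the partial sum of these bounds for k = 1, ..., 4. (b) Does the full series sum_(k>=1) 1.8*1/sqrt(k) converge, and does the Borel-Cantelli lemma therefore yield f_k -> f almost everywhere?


Step 1: List the terms 1.8*1/sqrt(k) for k = 1 to 4:
  k=1: 1.8
  k=2: 1.272792
  k=3: 1.03923
  k=4: 0.9
Step 2: Partial sum = 1.8 + 1.272792 + 1.03923 + 0.9
     = 5.012023
Step 3: The full series sum_(k>=1) 1.8*1/sqrt(k) diverges (p-series with p = 1/2 <= 1; a nonzero constant multiple of a divergent series diverges).
Step 4: The (first) Borel-Cantelli lemma requires a summable sequence of measures, so it does not apply here;
        from this bound alone no conclusion about a.e. convergence can be drawn (convergence in measure still
        gives an a.e.-convergent subsequence, but not a.e. convergence of the whole sequence).
Conclusion: series diverges; Borel-Cantelli is inconclusive about a.e. convergence of f_k.


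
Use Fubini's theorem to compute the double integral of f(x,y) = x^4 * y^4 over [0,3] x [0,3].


By Fubini's theorem, the double integral factors as a product of single integrals:
Step 1: integral_0^3 x^4 dx = [x^5/5] from 0 to 3
     = 3^5/5 = 48.6
Step 2: integral_0^3 y^4 dy = [y^5/5] from 0 to 3
     = 3^5/5 = 48.6
Step 3: Double integral = 48.6 * 48.6 = 2361.96


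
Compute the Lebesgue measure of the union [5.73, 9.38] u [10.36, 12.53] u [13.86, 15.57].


For pairwise disjoint intervals, m(union) = sum of lengths.
= (9.38 - 5.73) + (12.53 - 10.36) + (15.57 - 13.86)
= 3.65 + 2.17 + 1.71
= 7.53


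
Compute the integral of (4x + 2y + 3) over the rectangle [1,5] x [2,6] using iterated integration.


By Fubini, integrate in x first, then y.
Step 1: Fix y, integrate over x in [1,5]:
  integral(4x + 2y + 3, x=1..5)
  = 4*(5^2 - 1^2)/2 + (2y + 3)*(5 - 1)
  = 48 + (2y + 3)*4
  = 48 + 8y + 12
  = 60 + 8y
Step 2: Integrate over y in [2,6]:
  integral(60 + 8y, y=2..6)
  = 60*4 + 8*(6^2 - 2^2)/2
  = 240 + 128
  = 368


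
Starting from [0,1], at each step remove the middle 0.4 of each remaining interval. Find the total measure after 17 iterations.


Step 1: At each step, fraction remaining = 1 - 0.4 = 0.6
Step 2: After 17 steps, measure = (0.6)^17
Result = 1.692666e-04


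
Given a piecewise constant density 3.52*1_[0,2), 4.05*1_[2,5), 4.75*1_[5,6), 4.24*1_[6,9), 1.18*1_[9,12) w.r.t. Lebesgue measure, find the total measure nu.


Integrate each piece of the Radon-Nikodym derivative:
Step 1: integral_0^2 3.52 dx = 3.52*(2-0) = 3.52*2 = 7.04
Step 2: integral_2^5 4.05 dx = 4.05*(5-2) = 4.05*3 = 12.15
Step 3: integral_5^6 4.75 dx = 4.75*(6-5) = 4.75*1 = 4.75
Step 4: integral_6^9 4.24 dx = 4.24*(9-6) = 4.24*3 = 12.72
Step 5: integral_9^12 1.18 dx = 1.18*(12-9) = 1.18*3 = 3.54
Total: 7.04 + 12.15 + 4.75 + 12.72 + 3.54 = 40.2


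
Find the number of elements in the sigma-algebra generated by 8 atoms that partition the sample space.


Each element of the sigma-algebra is a union of some subset of the 8 atoms.
The number of such subsets is 2^8 = 256.


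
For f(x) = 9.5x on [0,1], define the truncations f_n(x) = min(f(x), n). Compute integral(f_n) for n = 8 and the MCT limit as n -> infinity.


f(x) = 9.5x on [0,1]; f_n(x) = min(9.5x, n). At n = 8:
Step 1: f(x) reaches 8 at x = 8/9.5 = 0.842105
Step 2: integral(f_8) = integral(9.5x, 0, 0.842105) + integral(8, 0.842105, 1)
       = 9.5*0.842105^2/2 + 8*(1 - 0.842105)
       = 3.368421 + 1.263158
       = 4.631579
Step 3: As n -> infinity, f_n increases to f, so by MCT integral(f_n) -> integral(f) = 9.5/2 = 4.75.
Convergence: integral(f_8) = 4.631579 -> 4.75 as n -> infinity
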